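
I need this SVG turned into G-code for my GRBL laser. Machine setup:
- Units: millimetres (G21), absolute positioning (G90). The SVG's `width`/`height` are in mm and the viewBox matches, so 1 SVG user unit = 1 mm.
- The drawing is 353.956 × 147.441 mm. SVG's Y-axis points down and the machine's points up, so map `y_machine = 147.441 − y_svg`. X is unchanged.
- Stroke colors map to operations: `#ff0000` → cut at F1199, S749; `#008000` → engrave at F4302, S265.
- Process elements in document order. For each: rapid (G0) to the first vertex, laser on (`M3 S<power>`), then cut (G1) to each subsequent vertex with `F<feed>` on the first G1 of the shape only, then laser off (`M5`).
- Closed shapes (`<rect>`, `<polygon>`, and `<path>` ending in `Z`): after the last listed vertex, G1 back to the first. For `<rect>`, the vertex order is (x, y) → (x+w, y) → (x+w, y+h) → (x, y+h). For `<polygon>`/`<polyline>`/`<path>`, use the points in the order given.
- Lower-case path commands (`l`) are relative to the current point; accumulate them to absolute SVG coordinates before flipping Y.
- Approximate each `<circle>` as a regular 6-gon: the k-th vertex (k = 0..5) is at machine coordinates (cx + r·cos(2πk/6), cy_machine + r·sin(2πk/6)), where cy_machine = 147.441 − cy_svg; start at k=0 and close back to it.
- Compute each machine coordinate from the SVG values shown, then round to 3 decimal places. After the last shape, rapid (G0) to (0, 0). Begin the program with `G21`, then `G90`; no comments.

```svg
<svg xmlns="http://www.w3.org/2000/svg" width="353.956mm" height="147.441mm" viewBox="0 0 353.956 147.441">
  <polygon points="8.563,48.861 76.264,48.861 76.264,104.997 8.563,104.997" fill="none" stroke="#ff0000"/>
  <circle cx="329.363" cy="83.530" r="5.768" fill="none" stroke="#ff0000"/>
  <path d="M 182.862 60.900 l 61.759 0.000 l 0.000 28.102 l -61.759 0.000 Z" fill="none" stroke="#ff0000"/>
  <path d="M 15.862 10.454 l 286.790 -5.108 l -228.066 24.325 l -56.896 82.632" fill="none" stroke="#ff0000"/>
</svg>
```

G21
G90
G0 X8.563 Y98.580
M3 S749
G1 X76.264 Y98.580 F1199
G1 X76.264 Y42.444
G1 X8.563 Y42.444
G1 X8.563 Y98.580
M5
G0 X335.131 Y63.911
M3 S749
G1 X332.247 Y68.906 F1199
G1 X326.479 Y68.906
G1 X323.595 Y63.911
G1 X326.479 Y58.916
G1 X332.247 Y58.916
G1 X335.131 Y63.911
M5
G0 X182.862 Y86.541
M3 S749
G1 X244.621 Y86.541 F1199
G1 X244.621 Y58.439
G1 X182.862 Y58.439
G1 X182.862 Y86.541
M5
G0 X15.862 Y136.987
M3 S749
G1 X302.652 Y142.095 F1199
G1 X74.586 Y117.770
G1 X17.690 Y35.138
M5
G0 X0.000 Y0.000

viewBox `0 0 353.956 147.441` with mm width/height → 1 unit = 1 mm. Flip: y_m = 147.441 − y_svg.

**Shape 1** — `<polygon>` rectangle, stroke `#ff0000` → cut (S749, F1199). Machine vertices: (8.563,98.580) → (76.264,98.580) → (76.264,42.444) → (8.563,42.444) → (8.563,98.580). Closed: final G1 returns to the first vertex.

**Shape 2** — `<circle>` circle, stroke `#ff0000` → cut (S749, F1199). Machine vertices: (335.131,63.911) → (332.247,68.906) → (326.479,68.906) → (323.595,63.911) → (326.479,58.916) → (332.247,58.916) → (335.131,63.911). Closed: final G1 returns to the first vertex.

**Shape 3** — `<path>` rectangle, stroke `#ff0000` → cut (S749, F1199). Machine vertices: (182.862,86.541) → (244.621,86.541) → (244.621,58.439) → (182.862,58.439) → (182.862,86.541). Closed: final G1 returns to the first vertex.

**Shape 4** — `<path>` open polyline, stroke `#ff0000` → cut (S749, F1199). Machine vertices: (15.862,136.987) → (302.652,142.095) → (74.586,117.770) → (17.690,35.138). Open path.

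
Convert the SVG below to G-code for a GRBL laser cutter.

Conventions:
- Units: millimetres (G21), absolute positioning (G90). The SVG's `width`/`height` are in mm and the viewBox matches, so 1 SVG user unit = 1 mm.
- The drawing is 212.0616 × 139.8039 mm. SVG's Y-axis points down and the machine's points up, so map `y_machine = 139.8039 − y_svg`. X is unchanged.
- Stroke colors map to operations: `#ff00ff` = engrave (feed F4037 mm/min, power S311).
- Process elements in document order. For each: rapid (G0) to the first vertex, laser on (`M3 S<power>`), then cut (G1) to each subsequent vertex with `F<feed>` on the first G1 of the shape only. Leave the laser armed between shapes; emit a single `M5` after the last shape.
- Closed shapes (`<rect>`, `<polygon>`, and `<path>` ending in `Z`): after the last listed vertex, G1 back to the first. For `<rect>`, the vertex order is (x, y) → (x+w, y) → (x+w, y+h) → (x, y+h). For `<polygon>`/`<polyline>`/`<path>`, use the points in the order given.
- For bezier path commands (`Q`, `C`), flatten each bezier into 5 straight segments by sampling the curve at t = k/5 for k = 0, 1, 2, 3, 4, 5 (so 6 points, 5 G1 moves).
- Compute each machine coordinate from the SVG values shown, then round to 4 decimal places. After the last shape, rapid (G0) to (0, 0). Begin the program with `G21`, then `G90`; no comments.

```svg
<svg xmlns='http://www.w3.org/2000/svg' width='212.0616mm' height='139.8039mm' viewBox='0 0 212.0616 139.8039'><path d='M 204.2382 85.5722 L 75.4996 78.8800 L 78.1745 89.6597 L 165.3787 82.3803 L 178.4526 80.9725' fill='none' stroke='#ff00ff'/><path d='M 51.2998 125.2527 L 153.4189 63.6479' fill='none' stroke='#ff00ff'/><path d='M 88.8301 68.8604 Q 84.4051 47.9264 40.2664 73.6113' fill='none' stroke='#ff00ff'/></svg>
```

G21
G90
G0 X204.2382 Y54.2317
M3 S311
G1 X75.4996 Y60.9239 F4037
G1 X78.1745 Y50.1442
G1 X165.3787 Y57.4236
G1 X178.4526 Y58.8314
G0 X51.2998 Y14.5512
M3 S311
G1 X153.4189 Y76.1560 F4037
G0 X88.8301 Y70.9435
M3 S311
G1 X85.4716 Y77.4523 F4037
G1 X78.9359 Y80.2317
G1 X69.2232 Y79.2815
G1 X56.3333 Y74.6018
G1 X40.2664 Y66.1926
M5
G0 X0.0000 Y0.0000

viewBox `0 0 212.0616 139.8039` with mm width/height → 1 unit = 1 mm. Flip: y_m = 139.8039 − y_svg.

**Shape 1** — `<path>` open polyline, stroke `#ff00ff` → engrave (S311, F4037). Machine vertices: (204.2382,54.2317) → (75.4996,60.9239) → (78.1745,50.1442) → (165.3787,57.4236) → (178.4526,58.8314). Open path.

**Shape 2** — `<path>` line segment, stroke `#ff00ff` → engrave (S311, F4037). Machine vertices: (51.2998,14.5512) → (153.4189,76.1560). Open path.

**Shape 3** — `<path>` quadratic bezier, stroke `#ff00ff` → engrave (S311, F4037). Control points (SVG): P0=(88.8301,68.8604), P1=(84.4051,47.9264), P2=(40.2664,73.6113); sampled at t=k/5. Machine vertices: (88.8301,70.9435) → (85.4716,77.4523) → (78.9359,80.2317) → (69.2232,79.2815) → (56.3333,74.6018) → (40.2664,66.1926). Open path.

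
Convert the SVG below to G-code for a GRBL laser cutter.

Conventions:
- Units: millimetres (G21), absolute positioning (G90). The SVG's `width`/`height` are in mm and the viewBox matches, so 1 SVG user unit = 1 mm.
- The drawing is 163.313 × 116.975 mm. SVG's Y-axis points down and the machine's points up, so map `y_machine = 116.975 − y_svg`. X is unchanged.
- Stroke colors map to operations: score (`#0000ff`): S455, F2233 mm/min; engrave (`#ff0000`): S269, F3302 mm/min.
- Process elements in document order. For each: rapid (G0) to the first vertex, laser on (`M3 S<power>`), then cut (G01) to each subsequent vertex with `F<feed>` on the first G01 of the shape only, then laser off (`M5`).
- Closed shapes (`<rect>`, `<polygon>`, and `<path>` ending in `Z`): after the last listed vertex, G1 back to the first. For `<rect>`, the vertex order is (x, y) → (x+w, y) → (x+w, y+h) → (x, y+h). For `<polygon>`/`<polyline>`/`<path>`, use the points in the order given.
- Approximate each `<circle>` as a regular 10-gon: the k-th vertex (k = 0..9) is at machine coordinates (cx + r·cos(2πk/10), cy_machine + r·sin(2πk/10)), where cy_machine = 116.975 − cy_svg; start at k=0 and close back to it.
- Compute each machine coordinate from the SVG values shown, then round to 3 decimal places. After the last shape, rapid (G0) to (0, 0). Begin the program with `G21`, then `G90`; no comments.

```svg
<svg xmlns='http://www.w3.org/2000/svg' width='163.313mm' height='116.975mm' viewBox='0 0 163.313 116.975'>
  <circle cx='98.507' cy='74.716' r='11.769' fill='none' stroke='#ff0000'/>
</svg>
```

G21
G90
G0 X110.276 Y42.259
M3 S269
G01 X108.028 Y49.177 F3302
G01 X102.144 Y53.452
G01 X94.870 Y53.452
G01 X88.986 Y49.177
G01 X86.738 Y42.259
G01 X88.986 Y35.341
G01 X94.870 Y31.066
G01 X102.144 Y31.066
G01 X108.028 Y35.341
G01 X110.276 Y42.259
M5
G0 X0.000 Y0.000

viewBox `0 0 163.313 116.975` with mm width/height → 1 unit = 1 mm. Flip: y_m = 116.975 − y_svg.

**Shape 1** — `<circle>` circle, stroke `#ff0000` → engrave (S269, F3302). Machine vertices: (110.276,42.259) → (108.028,49.177) → (102.144,53.452) → (94.870,53.452) → (88.986,49.177) → (86.738,42.259) → (88.986,35.341) → (94.870,31.066) → (102.144,31.066) → (108.028,35.341) → (110.276,42.259). Closed: final G1 returns to the first vertex.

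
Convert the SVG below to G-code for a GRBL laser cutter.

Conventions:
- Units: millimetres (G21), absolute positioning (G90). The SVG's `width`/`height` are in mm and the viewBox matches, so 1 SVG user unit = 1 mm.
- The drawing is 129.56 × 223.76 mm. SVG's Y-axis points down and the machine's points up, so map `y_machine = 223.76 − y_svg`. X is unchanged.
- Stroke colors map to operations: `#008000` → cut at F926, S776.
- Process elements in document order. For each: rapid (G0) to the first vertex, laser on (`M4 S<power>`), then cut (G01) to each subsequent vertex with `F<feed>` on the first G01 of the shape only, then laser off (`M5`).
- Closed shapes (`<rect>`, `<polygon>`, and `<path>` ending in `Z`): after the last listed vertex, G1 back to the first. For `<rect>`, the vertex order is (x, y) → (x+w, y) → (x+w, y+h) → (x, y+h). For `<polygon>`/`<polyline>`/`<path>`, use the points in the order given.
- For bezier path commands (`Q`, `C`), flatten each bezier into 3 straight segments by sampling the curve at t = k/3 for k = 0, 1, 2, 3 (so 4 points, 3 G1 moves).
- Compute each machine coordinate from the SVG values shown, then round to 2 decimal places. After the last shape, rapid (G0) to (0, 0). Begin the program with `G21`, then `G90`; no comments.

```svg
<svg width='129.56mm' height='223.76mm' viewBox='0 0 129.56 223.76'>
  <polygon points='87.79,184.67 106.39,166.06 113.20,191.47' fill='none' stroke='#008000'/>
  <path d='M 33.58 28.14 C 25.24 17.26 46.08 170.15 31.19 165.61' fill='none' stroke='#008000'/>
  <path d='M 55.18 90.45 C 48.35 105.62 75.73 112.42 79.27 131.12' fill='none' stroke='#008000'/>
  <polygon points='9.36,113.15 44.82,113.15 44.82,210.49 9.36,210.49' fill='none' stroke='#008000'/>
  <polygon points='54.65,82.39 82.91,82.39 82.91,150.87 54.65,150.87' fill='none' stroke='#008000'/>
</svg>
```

G21
G90
G0 X87.79 Y39.09
M4 S776
G01 X106.39 Y57.70 F926
G01 X113.20 Y32.29
G01 X87.79 Y39.09
M5
G0 X33.58 Y195.62
M4 S776
G01 X32.56 Y163.81 F926
G01 X36.57 Y94.19
G01 X31.19 Y58.15
M5
G0 X55.18 Y133.31
M4 S776
G01 X57.60 Y120.18 F926
G01 X69.93 Y108.12
G01 X79.27 Y92.64
M5
G0 X9.36 Y110.61
M4 S776
G01 X44.82 Y110.61 F926
G01 X44.82 Y13.27
G01 X9.36 Y13.27
G01 X9.36 Y110.61
M5
G0 X54.65 Y141.37
M4 S776
G01 X82.91 Y141.37 F926
G01 X82.91 Y72.89
G01 X54.65 Y72.89
G01 X54.65 Y141.37
M5
G0 X0.00 Y0.00

viewBox `0 0 129.56 223.76` with mm width/height → 1 unit = 1 mm. Flip: y_m = 223.76 − y_svg.

**Shape 1** — `<polygon>` regular polygon, stroke `#008000` → cut (S776, F926). Machine vertices: (87.79,39.09) → (106.39,57.70) → (113.20,32.29) → (87.79,39.09). Closed: final G1 returns to the first vertex.

**Shape 2** — `<path>` cubic bezier, stroke `#008000` → cut (S776, F926). Control points (SVG): P0=(33.58,28.14), P1=(25.24,17.26), P2=(46.08,170.15), P3=(31.19,165.61); sampled at t=k/3. Machine vertices: (33.58,195.62) → (32.56,163.81) → (36.57,94.19) → (31.19,58.15). Open path.

**Shape 3** — `<path>` cubic bezier, stroke `#008000` → cut (S776, F926). Control points (SVG): P0=(55.18,90.45), P1=(48.35,105.62), P2=(75.73,112.42), P3=(79.27,131.12); sampled at t=k/3. Machine vertices: (55.18,133.31) → (57.60,120.18) → (69.93,108.12) → (79.27,92.64). Open path.

**Shape 4** — `<polygon>` rectangle, stroke `#008000` → cut (S776, F926). Machine vertices: (9.36,110.61) → (44.82,110.61) → (44.82,13.27) → (9.36,13.27) → (9.36,110.61). Closed: final G1 returns to the first vertex.

**Shape 5** — `<polygon>` rectangle, stroke `#008000` → cut (S776, F926). Machine vertices: (54.65,141.37) → (82.91,141.37) → (82.91,72.89) → (54.65,72.89) → (54.65,141.37). Closed: final G1 returns to the first vertex.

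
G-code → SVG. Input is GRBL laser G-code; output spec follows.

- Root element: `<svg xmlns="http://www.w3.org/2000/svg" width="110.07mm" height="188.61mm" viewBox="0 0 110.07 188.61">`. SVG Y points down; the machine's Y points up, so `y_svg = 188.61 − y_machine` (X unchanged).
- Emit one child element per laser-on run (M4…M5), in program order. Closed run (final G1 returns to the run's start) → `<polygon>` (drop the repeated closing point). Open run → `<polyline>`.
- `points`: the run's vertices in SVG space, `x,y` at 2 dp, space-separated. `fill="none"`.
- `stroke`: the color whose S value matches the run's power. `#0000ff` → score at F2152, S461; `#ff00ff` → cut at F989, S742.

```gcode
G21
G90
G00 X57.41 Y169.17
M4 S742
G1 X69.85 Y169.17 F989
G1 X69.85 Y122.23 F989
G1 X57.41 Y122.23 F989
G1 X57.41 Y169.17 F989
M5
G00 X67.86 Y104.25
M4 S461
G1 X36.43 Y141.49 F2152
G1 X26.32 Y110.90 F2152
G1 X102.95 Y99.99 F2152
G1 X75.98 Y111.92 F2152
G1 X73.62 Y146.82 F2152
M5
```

Machine Y-up, SVG Y-down with viewBox height 188.61, so y_svg = 188.61 − y_machine; X carries over.

Run 1: S742 ⇒ cut layer `#ff00ff`. The run returns to its start, so emit a `<polygon>` with points (Y-flipped): 57.41,19.44 69.85,19.44 69.85,66.38 57.41,66.38.

Run 2: the run's S461 means `#0000ff` (score). The run is open, so emit a `<polyline>` with points (Y-flipped): 67.86,84.36 36.43,47.12 26.32,77.71 102.95,88.62 75.98,76.69 73.62,41.79.

<svg xmlns="http://www.w3.org/2000/svg" width="110.07mm" height="188.61mm" viewBox="0 0 110.07 188.61">
  <polygon points="57.41,19.44 69.85,19.44 69.85,66.38 57.41,66.38" fill="none" stroke="#ff00ff"/>
  <polyline points="67.86,84.36 36.43,47.12 26.32,77.71 102.95,88.62 75.98,76.69 73.62,41.79" fill="none" stroke="#0000ff"/>
</svg>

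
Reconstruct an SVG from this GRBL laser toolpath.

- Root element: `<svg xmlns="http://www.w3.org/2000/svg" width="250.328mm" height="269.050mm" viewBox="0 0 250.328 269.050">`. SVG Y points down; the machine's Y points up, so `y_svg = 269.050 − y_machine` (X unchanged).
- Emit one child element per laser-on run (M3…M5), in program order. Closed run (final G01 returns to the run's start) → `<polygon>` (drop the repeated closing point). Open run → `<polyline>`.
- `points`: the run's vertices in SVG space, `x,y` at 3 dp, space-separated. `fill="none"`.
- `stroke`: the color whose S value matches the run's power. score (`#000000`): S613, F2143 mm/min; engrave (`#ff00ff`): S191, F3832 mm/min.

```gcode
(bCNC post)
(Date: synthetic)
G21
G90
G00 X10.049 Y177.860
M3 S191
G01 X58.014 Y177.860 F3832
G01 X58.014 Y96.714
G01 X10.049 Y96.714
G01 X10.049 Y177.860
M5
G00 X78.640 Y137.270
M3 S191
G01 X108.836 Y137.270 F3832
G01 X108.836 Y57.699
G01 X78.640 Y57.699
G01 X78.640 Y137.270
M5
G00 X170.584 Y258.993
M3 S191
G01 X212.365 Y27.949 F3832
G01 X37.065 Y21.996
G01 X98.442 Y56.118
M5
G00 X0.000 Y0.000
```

y_svg = 269.050 − y_m. Every run uses S191, so all elements get stroke `#ff00ff` (engrave).

[1] closed run; points: 10.049,91.190 58.014,91.190 58.014,172.336 10.049,172.336

[2] closed run; points: 78.640,131.780 108.836,131.780 108.836,211.351 78.640,211.351

[3] open run; points: 170.584,10.057 212.365,241.101 37.065,247.054 98.442,212.932

<svg xmlns="http://www.w3.org/2000/svg" width="250.328mm" height="269.050mm" viewBox="0 0 250.328 269.050">
  <polygon points="10.049,91.190 58.014,91.190 58.014,172.336 10.049,172.336" fill="none" stroke="#ff00ff"/>
  <polygon points="78.640,131.780 108.836,131.780 108.836,211.351 78.640,211.351" fill="none" stroke="#ff00ff"/>
  <polyline points="170.584,10.057 212.365,241.101 37.065,247.054 98.442,212.932" fill="none" stroke="#ff00ff"/>
</svg>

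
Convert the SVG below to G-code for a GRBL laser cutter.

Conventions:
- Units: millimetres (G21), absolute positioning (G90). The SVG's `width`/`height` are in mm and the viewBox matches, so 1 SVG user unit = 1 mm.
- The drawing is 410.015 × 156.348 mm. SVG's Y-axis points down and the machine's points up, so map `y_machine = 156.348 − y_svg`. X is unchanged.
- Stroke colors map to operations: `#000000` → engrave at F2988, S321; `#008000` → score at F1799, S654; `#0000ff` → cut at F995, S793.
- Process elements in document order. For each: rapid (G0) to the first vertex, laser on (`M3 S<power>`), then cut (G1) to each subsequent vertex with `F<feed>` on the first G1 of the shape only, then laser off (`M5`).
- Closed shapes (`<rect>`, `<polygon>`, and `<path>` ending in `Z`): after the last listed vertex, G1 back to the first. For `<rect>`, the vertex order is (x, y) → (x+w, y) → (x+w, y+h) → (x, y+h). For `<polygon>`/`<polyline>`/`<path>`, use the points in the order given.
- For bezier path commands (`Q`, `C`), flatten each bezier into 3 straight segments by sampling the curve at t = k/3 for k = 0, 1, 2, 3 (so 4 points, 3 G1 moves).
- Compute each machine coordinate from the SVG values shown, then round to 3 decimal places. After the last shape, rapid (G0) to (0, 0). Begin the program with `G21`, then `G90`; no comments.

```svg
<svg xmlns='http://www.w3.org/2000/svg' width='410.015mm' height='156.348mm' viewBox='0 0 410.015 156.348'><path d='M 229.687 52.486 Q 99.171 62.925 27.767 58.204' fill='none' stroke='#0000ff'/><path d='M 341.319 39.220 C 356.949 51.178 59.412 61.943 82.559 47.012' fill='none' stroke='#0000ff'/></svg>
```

1 u = 1 mm; y_m = 156.348 − y.

[1] `<path>` quadratic bezier, #0000ff→cut S793 F995: (229.687,103.862) → (149.244,98.587) → (81.938,96.681) → (27.767,98.144)

[2] `<path>` cubic bezier, #0000ff→cut S793 F995: (341.319,117.128) → (276.036,106.475) → (142.831,102.063) → (82.559,109.336)

G21
G90
G0 X229.687 Y103.862
M3 S793
G1 X149.244 Y98.587 F995
G1 X81.938 Y96.681
G1 X27.767 Y98.144
M5
G0 X341.319 Y117.128
M3 S793
G1 X276.036 Y106.475 F995
G1 X142.831 Y102.063
G1 X82.559 Y109.336
M5
G0 X0.000 Y0.000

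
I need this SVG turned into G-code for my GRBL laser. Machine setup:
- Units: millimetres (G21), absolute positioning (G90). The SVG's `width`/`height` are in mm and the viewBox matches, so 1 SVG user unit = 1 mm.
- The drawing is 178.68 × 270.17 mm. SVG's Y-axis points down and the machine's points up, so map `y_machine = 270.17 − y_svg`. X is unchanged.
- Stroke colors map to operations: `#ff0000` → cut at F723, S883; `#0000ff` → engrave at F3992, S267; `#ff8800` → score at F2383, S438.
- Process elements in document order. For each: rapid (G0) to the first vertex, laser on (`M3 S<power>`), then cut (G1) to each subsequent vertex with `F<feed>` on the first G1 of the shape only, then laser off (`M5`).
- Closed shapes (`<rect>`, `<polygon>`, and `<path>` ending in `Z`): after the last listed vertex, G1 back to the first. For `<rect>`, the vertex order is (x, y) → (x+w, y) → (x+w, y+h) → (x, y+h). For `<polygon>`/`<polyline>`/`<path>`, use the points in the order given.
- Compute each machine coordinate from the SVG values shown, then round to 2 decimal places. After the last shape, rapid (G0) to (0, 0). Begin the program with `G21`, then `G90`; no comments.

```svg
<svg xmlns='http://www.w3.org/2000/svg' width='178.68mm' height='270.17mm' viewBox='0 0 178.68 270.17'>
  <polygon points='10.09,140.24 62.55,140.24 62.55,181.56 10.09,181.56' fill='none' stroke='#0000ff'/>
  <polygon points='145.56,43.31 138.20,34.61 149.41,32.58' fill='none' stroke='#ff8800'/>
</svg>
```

G21
G90
G0 X10.09 Y129.93
M3 S267
G1 X62.55 Y129.93 F3992
G1 X62.55 Y88.61
G1 X10.09 Y88.61
G1 X10.09 Y129.93
M5
G0 X145.56 Y226.86
M3 S438
G1 X138.20 Y235.56 F2383
G1 X149.41 Y237.59
G1 X145.56 Y226.86
M5
G0 X0.00 Y0.00

viewBox `0 0 178.68 270.17` with mm width/height → 1 unit = 1 mm. Flip: y_m = 270.17 − y_svg.

**Shape 1** — `<polygon>` rectangle, stroke `#0000ff` → engrave (S267, F3992). Machine vertices: (10.09,129.93) → (62.55,129.93) → (62.55,88.61) → (10.09,88.61) → (10.09,129.93). Closed: final G1 returns to the first vertex.

**Shape 2** — `<polygon>` regular polygon, stroke `#ff8800` → score (S438, F2383). Machine vertices: (145.56,226.86) → (138.20,235.56) → (149.41,237.59) → (145.56,226.86). Closed: final G1 returns to the first vertex.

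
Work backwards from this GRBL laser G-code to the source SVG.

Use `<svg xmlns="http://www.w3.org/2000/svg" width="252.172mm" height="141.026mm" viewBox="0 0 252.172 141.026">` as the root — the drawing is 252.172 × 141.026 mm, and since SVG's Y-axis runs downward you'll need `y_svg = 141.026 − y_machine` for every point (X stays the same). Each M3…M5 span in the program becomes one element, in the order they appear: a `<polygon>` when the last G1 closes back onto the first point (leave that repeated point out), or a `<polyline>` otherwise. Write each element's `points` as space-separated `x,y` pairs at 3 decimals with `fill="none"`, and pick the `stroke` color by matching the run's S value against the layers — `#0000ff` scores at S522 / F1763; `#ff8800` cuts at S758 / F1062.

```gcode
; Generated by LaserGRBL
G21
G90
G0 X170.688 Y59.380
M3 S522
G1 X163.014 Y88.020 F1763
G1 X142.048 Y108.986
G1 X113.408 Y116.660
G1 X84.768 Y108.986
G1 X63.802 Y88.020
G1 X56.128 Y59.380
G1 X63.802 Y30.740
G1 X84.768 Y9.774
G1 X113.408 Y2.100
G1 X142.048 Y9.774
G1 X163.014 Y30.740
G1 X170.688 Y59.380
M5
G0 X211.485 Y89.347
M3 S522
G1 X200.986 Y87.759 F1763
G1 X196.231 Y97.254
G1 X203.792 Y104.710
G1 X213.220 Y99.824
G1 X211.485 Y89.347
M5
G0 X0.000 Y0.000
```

Machine Y-up, SVG Y-down with viewBox height 141.026, so y_svg = 141.026 − y_machine; X carries over. Every run uses S522, so all elements get stroke `#0000ff` (score).

Run 1: The run returns to its start, so emit a `<polygon>` with points (Y-flipped): 170.688,81.646 163.014,53.006 142.048,32.040 113.408,24.366 84.768,32.040 63.802,53.006 56.128,81.646 63.802,110.286 84.768,131.252 113.408,138.926 142.048,131.252 163.014,110.286.

Run 2: The run returns to its start, so emit a `<polygon>` with points (Y-flipped): 211.485,51.679 200.986,53.267 196.231,43.772 203.792,36.316 213.220,41.202.

<svg xmlns="http://www.w3.org/2000/svg" width="252.172mm" height="141.026mm" viewBox="0 0 252.172 141.026">
  <polygon points="170.688,81.646 163.014,53.006 142.048,32.040 113.408,24.366 84.768,32.040 63.802,53.006 56.128,81.646 63.802,110.286 84.768,131.252 113.408,138.926 142.048,131.252 163.014,110.286" fill="none" stroke="#0000ff"/>
  <polygon points="211.485,51.679 200.986,53.267 196.231,43.772 203.792,36.316 213.220,41.202" fill="none" stroke="#0000ff"/>
</svg>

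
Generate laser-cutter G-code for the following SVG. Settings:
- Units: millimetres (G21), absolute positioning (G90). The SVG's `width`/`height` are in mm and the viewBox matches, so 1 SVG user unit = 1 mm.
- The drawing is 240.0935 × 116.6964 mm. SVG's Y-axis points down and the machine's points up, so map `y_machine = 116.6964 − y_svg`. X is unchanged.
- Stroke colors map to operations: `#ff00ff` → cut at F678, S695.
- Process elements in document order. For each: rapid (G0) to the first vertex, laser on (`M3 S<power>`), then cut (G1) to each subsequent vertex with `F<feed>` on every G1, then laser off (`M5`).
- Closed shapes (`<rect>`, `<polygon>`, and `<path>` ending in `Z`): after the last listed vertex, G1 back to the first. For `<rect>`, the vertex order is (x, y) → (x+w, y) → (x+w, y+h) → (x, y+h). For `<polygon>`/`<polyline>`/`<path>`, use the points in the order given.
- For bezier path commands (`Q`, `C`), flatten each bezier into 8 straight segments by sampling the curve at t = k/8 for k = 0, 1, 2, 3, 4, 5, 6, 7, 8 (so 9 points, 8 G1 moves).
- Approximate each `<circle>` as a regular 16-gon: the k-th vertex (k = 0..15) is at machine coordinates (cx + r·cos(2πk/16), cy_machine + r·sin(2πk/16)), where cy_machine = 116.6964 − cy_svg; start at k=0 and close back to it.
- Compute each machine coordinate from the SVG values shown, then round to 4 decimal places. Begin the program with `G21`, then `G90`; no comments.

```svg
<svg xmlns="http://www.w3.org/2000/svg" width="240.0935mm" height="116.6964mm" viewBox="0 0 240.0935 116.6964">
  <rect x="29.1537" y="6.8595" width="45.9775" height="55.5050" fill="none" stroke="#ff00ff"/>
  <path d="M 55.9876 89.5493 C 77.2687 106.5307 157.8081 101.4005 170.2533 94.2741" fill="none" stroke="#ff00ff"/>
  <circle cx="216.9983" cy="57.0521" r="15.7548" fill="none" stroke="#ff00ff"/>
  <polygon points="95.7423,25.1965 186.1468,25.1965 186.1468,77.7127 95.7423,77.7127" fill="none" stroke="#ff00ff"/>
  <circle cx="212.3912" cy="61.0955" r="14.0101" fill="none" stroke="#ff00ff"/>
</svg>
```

G21
G90
G0 X29.1537 Y109.8369
M3 S695
G1 X75.1312 Y109.8369 F678
G1 X75.1312 Y54.3319 F678
G1 X29.1537 Y54.3319 F678
G1 X29.1537 Y109.8369 F678
M5
G0 X55.9876 Y27.1471
M3 S695
G1 X66.4970 Y21.7763 F678
G1 X81.0695 Y18.2427 F678
G1 X98.2126 Y16.3106 F678
G1 X116.4339 Y15.7443 F678
G1 X134.2411 Y16.3080 F678
G1 X150.1416 Y17.7661 F678
G1 X162.6432 Y19.8828 F678
G1 X170.2533 Y22.4223 F678
M5
G0 X232.7531 Y59.6443
M3 S695
G1 X231.5538 Y65.6734 F678
G1 X228.1386 Y70.7846 F678
G1 X223.0274 Y74.1998 F678
G1 X216.9983 Y75.3991 F678
G1 X210.9692 Y74.1998 F678
G1 X205.8580 Y70.7846 F678
G1 X202.4428 Y65.6734 F678
G1 X201.2435 Y59.6443 F678
G1 X202.4428 Y53.6152 F678
G1 X205.8580 Y48.5040 F678
G1 X210.9692 Y45.0888 F678
G1 X216.9983 Y43.8895 F678
G1 X223.0274 Y45.0888 F678
G1 X228.1386 Y48.5040 F678
G1 X231.5538 Y53.6152 F678
G1 X232.7531 Y59.6443 F678
M5
G0 X95.7423 Y91.4999
M3 S695
G1 X186.1468 Y91.4999 F678
G1 X186.1468 Y38.9837 F678
G1 X95.7423 Y38.9837 F678
G1 X95.7423 Y91.4999 F678
M5
G0 X226.4013 Y55.6009
M3 S695
G1 X225.3348 Y60.9623 F678
G1 X222.2978 Y65.5075 F678
G1 X217.7526 Y68.5445 F678
G1 X212.3912 Y69.6110 F678
G1 X207.0298 Y68.5445 F678
G1 X202.4846 Y65.5075 F678
G1 X199.4476 Y60.9623 F678
G1 X198.3811 Y55.6009 F678
G1 X199.4476 Y50.2395 F678
G1 X202.4846 Y45.6943 F678
G1 X207.0298 Y42.6573 F678
G1 X212.3912 Y41.5908 F678
G1 X217.7526 Y42.6573 F678
G1 X222.2978 Y45.6943 F678
G1 X225.3348 Y50.2395 F678
G1 X226.4013 Y55.6009 F678
M5

viewBox `0 0 240.0935 116.6964` with mm width/height → 1 unit = 1 mm. Flip: y_m = 116.6964 − y_svg.

**Shape 1** — `<rect>` rectangle, stroke `#ff00ff` → cut (S695, F678). Machine vertices: (29.1537,109.8369) → (75.1312,109.8369) → (75.1312,54.3319) → (29.1537,54.3319) → (29.1537,109.8369). Closed: final G1 returns to the first vertex.

**Shape 2** — `<path>` cubic bezier, stroke `#ff00ff` → cut (S695, F678). Control points (SVG): P0=(55.9876,89.5493), P1=(77.2687,106.5307), P2=(157.8081,101.4005), P3=(170.2533,94.2741); sampled at t=k/8. Machine vertices: (55.9876,27.1471) → (66.4970,21.7763) → (81.0695,18.2427) → (98.2126,16.3106) → (116.4339,15.7443) → (134.2411,16.3080) → (150.1416,17.7661) → (162.6432,19.8828) → (170.2533,22.4223). Open path.

**Shape 3** — `<circle>` circle, stroke `#ff00ff` → cut (S695, F678). Machine vertices: (232.7531,59.6443) → (231.5538,65.6734) → (228.1386,70.7846) → (223.0274,74.1998) → (216.9983,75.3991) → (210.9692,74.1998) → (205.8580,70.7846) → (202.4428,65.6734) → (201.2435,59.6443) → (202.4428,53.6152) → (205.8580,48.5040) → (210.9692,45.0888) → (216.9983,43.8895) → (223.0274,45.0888) → (228.1386,48.5040) → (231.5538,53.6152) → (232.7531,59.6443). Closed: final G1 returns to the first vertex.

**Shape 4** — `<polygon>` rectangle, stroke `#ff00ff` → cut (S695, F678). Machine vertices: (95.7423,91.4999) → (186.1468,91.4999) → (186.1468,38.9837) → (95.7423,38.9837) → (95.7423,91.4999). Closed: final G1 returns to the first vertex.

**Shape 5** — `<circle>` circle, stroke `#ff00ff` → cut (S695, F678). Machine vertices: (226.4013,55.6009) → (225.3348,60.9623) → (222.2978,65.5075) → (217.7526,68.5445) → (212.3912,69.6110) → (207.0298,68.5445) → (202.4846,65.5075) → (199.4476,60.9623) → (198.3811,55.6009) → (199.4476,50.2395) → (202.4846,45.6943) → (207.0298,42.6573) → (212.3912,41.5908) → (217.7526,42.6573) → (222.2978,45.6943) → (225.3348,50.2395) → (226.4013,55.6009). Closed: final G1 returns to the first vertex.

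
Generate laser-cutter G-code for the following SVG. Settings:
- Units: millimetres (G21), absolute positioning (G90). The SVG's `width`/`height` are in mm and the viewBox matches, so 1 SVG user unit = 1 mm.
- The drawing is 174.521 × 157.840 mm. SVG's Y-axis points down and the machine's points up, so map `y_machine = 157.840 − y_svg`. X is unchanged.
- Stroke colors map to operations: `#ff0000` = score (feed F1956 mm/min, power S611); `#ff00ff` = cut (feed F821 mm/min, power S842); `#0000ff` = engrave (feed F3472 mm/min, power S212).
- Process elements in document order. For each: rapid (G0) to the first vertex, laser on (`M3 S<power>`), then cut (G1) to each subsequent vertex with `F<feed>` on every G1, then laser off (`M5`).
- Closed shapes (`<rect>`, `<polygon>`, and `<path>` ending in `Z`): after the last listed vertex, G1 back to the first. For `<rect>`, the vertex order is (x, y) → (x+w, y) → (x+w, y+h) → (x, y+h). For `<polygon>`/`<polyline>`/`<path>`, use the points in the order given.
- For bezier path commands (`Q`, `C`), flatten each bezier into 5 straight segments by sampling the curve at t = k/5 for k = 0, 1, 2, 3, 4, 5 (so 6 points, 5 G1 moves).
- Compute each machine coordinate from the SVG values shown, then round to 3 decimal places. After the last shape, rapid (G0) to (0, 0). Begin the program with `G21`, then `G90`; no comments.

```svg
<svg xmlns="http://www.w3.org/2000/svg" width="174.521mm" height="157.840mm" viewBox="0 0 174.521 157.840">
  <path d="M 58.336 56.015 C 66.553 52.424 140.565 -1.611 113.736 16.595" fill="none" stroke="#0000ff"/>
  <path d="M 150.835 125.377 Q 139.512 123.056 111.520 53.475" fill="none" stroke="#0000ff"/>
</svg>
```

1 u = 1 mm; y_m = 157.840 − y.

[1] `<path>` cubic bezier, #0000ff→engrave S212 F3472: (58.336,101.825) → (69.829,109.051) → (89.113,122.495) → (108.192,136.268) → (119.066,144.481) → (113.736,141.245)

[2] `<path>` quadratic bezier, #0000ff→engrave S212 F3472: (150.835,32.463) → (145.639,36.082) → (139.110,45.081) → (131.247,59.462) → (122.050,79.223) → (111.520,104.365)

G21
G90
G0 X58.336 Y101.825
M3 S212
G1 X69.829 Y109.051 F3472
G1 X89.113 Y122.495 F3472
G1 X108.192 Y136.268 F3472
G1 X119.066 Y144.481 F3472
G1 X113.736 Y141.245 F3472
M5
G0 X150.835 Y32.463
M3 S212
G1 X145.639 Y36.082 F3472
G1 X139.110 Y45.081 F3472
G1 X131.247 Y59.462 F3472
G1 X122.050 Y79.223 F3472
G1 X111.520 Y104.365 F3472
M5
G0 X0.000 Y0.000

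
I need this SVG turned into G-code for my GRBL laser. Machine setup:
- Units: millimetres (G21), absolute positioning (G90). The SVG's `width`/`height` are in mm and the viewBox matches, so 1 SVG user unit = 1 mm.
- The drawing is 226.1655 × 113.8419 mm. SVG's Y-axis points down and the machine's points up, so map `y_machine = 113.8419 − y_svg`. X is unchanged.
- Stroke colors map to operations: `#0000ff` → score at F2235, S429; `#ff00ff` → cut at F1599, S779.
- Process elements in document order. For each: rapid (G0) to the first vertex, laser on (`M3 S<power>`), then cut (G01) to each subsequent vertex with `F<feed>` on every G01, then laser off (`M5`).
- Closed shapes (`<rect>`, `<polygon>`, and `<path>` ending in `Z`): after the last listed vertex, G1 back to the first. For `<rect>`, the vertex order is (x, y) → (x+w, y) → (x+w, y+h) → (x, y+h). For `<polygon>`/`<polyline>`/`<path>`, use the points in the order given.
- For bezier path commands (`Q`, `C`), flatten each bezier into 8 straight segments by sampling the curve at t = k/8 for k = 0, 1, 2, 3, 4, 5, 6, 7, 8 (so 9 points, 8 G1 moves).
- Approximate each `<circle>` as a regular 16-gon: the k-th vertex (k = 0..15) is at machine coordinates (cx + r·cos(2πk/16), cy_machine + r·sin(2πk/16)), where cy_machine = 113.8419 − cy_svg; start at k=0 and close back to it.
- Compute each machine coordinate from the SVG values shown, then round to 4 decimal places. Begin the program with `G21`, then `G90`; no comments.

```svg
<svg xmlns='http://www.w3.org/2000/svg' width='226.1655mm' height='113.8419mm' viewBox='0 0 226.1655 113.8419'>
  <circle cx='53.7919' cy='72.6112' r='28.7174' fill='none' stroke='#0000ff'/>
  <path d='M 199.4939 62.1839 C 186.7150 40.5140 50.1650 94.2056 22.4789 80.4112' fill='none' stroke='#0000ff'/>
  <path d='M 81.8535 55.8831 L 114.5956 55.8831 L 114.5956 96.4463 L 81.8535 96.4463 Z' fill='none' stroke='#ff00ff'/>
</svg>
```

G21
G90
G0 X82.5093 Y41.2307
M3 S429
G01 X80.3233 Y52.2204 F2235
G01 X74.0982 Y61.5370 F2235
G01 X64.7816 Y67.7621 F2235
G01 X53.7919 Y69.9481 F2235
G01 X42.8022 Y67.7621 F2235
G01 X33.4856 Y61.5370 F2235
G01 X27.2605 Y52.2204 F2235
G01 X25.0745 Y41.2307 F2235
G01 X27.2605 Y30.2410 F2235
G01 X33.4856 Y20.9244 F2235
G01 X42.8022 Y14.6993 F2235
G01 X53.7919 Y12.5133 F2235
G01 X64.7816 Y14.6993 F2235
G01 X74.0982 Y20.9244 F2235
G01 X80.3233 Y30.2410 F2235
G01 X82.5093 Y41.2307 F2235
M5
G0 X199.4939 Y51.6580
M3 S429
G01 X189.3544 Y56.5306 F2235
G01 X170.3376 Y56.0121 F2235
G01 X145.1696 Y51.7765 F2235
G01 X116.5766 Y45.4977 F2235
G01 X87.2849 Y38.8497 F2235
G01 X60.0205 Y33.5065 F2235
G01 X37.5098 Y31.1422 F2235
G01 X22.4789 Y33.4307 F2235
M5
G0 X81.8535 Y57.9588
M3 S779
G01 X114.5956 Y57.9588 F1599
G01 X114.5956 Y17.3956 F1599
G01 X81.8535 Y17.3956 F1599
G01 X81.8535 Y57.9588 F1599
M5

Since the viewBox matches the mm dimensions, user units are millimetres directly. The only transform is the Y-flip y_m = 113.8419 − y_svg.

Shape 1 is a circle drawn with `<circle>`. Its stroke #0000ff means score at S429, F2235. After flipping Y the toolpath is (82.5093,41.2307) → (80.3233,52.2204) → (74.0982,61.5370) → (64.7816,67.7621) → (53.7919,69.9481) → (42.8022,67.7621) → (33.4856,61.5370) → (27.2605,52.2204) → (25.0745,41.2307) → (27.2605,30.2410) → (33.4856,20.9244) → (42.8022,14.6993) → (53.7919,12.5133) → (64.7816,14.6993) → (74.0982,20.9244) → (80.3233,30.2410) → (82.5093,41.2307), returning to the start.

Shape 2 is a cubic bezier drawn with `<path>`. Its stroke #0000ff means score at S429, F2235. After flipping Y the toolpath is (199.4939,51.6580) → (189.3544,56.5306) → (170.3376,56.0121) → (145.1696,51.7765) → (116.5766,45.4977) → (87.2849,38.8497) → (60.0205,33.5065) → (37.5098,31.1422) → (22.4789,33.4307).

Shape 3 is a rectangle drawn with `<path>`. Its stroke #ff00ff means cut at S779, F1599. After flipping Y the toolpath is (81.8535,57.9588) → (114.5956,57.9588) → (114.5956,17.3956) → (81.8535,17.3956) → (81.8535,57.9588), returning to the start.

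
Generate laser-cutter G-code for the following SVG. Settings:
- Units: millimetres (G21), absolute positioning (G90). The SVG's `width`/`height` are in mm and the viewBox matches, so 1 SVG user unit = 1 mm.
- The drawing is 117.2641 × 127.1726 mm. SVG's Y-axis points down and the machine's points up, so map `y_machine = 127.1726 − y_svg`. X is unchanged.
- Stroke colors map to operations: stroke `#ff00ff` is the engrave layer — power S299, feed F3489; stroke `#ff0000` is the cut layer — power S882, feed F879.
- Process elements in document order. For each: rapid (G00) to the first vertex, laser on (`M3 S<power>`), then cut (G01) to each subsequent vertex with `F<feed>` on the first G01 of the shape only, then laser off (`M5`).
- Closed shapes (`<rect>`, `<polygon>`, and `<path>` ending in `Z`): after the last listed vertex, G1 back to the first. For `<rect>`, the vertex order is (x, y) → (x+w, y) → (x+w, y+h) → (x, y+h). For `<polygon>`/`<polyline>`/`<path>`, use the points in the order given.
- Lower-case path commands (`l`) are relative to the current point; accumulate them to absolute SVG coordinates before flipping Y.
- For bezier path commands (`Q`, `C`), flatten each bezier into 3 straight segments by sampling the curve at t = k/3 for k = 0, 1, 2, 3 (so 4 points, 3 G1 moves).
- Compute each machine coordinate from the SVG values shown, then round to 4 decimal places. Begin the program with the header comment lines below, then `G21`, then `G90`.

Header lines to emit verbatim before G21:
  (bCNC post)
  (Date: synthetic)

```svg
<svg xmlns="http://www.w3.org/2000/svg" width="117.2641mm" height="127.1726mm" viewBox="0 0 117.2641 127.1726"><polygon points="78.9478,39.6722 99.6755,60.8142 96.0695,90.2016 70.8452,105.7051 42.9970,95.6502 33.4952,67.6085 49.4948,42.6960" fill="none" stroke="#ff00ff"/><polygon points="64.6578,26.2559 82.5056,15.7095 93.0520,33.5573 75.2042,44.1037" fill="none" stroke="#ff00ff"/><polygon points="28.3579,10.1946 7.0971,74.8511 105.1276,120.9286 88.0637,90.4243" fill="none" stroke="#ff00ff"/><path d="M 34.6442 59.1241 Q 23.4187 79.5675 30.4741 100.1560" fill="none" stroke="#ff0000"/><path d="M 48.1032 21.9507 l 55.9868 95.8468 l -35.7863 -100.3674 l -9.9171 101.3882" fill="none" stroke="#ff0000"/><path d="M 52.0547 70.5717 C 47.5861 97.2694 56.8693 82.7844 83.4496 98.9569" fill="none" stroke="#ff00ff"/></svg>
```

1 u = 1 mm; y_m = 127.1726 − y.

[1] `<polygon>` regular polygon, #ff00ff→engrave S299 F3489: (78.9478,87.5004) → (99.6755,66.3584) → (96.0695,36.9710) → (70.8452,21.4675) → (42.9970,31.5224) → (33.4952,59.5641) → (49.4948,84.4766) → (78.9478,87.5004) (closed)

[2] `<polygon>` regular polygon, #ff00ff→engrave S299 F3489: (64.6578,100.9167) → (82.5056,111.4631) → (93.0520,93.6153) → (75.2042,83.0689) → (64.6578,100.9167) (closed)

[3] `<polygon>` closed polygon, #ff00ff→engrave S299 F3489: (28.3579,116.9780) → (7.0971,52.3215) → (105.1276,6.2440) → (88.0637,36.7483) → (28.3579,116.9780) (closed)

[4] `<path>` quadratic bezier, #ff0000→cut S882 F879: (34.6442,68.0485) → (29.1917,54.4034) → (27.8017,40.7261) → (30.4741,27.0166)

[5] `<path>` open polyline, #ff0000→cut S882 F879: (48.1032,105.2219) → (104.0900,9.3751) → (68.3037,109.7425) → (58.3866,8.3543)

[6] `<path>` cubic bezier, #ff00ff→engrave S299 F3489: (52.0547,56.6009) → (52.3013,40.9700) → (62.5037,36.8298) → (83.4496,28.2157)

(bCNC post)
(Date: synthetic)
G21
G90
G00 X78.9478 Y87.5004
M3 S299
G01 X99.6755 Y66.3584 F3489
G01 X96.0695 Y36.9710
G01 X70.8452 Y21.4675
G01 X42.9970 Y31.5224
G01 X33.4952 Y59.5641
G01 X49.4948 Y84.4766
G01 X78.9478 Y87.5004
M5
G00 X64.6578 Y100.9167
M3 S299
G01 X82.5056 Y111.4631 F3489
G01 X93.0520 Y93.6153
G01 X75.2042 Y83.0689
G01 X64.6578 Y100.9167
M5
G00 X28.3579 Y116.9780
M3 S299
G01 X7.0971 Y52.3215 F3489
G01 X105.1276 Y6.2440
G01 X88.0637 Y36.7483
G01 X28.3579 Y116.9780
M5
G00 X34.6442 Y68.0485
M3 S882
G01 X29.1917 Y54.4034 F879
G01 X27.8017 Y40.7261
G01 X30.4741 Y27.0166
M5
G00 X48.1032 Y105.2219
M3 S882
G01 X104.0900 Y9.3751 F879
G01 X68.3037 Y109.7425
G01 X58.3866 Y8.3543
M5
G00 X52.0547 Y56.6009
M3 S299
G01 X52.3013 Y40.9700 F3489
G01 X62.5037 Y36.8298
G01 X83.4496 Y28.2157
M5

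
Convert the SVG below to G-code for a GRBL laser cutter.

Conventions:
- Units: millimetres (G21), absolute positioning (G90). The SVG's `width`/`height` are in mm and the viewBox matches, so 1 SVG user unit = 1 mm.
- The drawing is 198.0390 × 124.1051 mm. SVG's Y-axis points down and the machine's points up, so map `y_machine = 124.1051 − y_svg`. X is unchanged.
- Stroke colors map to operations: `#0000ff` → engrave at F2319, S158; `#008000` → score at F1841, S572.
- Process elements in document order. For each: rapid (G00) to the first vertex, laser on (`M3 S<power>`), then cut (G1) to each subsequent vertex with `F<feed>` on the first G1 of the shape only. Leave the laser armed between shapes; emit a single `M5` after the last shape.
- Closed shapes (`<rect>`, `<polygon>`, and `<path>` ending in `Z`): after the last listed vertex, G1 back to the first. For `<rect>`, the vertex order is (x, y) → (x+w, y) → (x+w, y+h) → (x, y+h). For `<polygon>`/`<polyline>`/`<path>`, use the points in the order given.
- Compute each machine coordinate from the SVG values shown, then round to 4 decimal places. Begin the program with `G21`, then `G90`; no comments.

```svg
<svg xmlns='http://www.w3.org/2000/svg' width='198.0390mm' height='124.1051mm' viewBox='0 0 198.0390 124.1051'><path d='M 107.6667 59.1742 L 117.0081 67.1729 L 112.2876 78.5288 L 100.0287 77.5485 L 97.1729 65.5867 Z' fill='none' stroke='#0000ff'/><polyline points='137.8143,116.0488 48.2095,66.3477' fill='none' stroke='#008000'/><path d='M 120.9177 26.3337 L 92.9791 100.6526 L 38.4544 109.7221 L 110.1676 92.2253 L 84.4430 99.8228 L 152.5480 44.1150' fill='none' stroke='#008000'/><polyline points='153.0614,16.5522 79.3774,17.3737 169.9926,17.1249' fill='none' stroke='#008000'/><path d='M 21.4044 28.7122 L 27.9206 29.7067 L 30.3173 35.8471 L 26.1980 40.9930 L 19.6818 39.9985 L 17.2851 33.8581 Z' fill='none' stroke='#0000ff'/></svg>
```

G21
G90
G00 X107.6667 Y64.9309
M3 S158
G1 X117.0081 Y56.9322 F2319
G1 X112.2876 Y45.5763
G1 X100.0287 Y46.5566
G1 X97.1729 Y58.5184
G1 X107.6667 Y64.9309
G00 X137.8143 Y8.0563
M3 S572
G1 X48.2095 Y57.7574 F1841
G00 X120.9177 Y97.7714
M3 S572
G1 X92.9791 Y23.4525 F1841
G1 X38.4544 Y14.3830
G1 X110.1676 Y31.8798
G1 X84.4430 Y24.2823
G1 X152.5480 Y79.9901
G00 X153.0614 Y107.5529
M3 S572
G1 X79.3774 Y106.7314 F1841
G1 X169.9926 Y106.9802
G00 X21.4044 Y95.3929
M3 S158
G1 X27.9206 Y94.3984 F2319
G1 X30.3173 Y88.2580
G1 X26.1980 Y83.1121
G1 X19.6818 Y84.1066
G1 X17.2851 Y90.2470
G1 X21.4044 Y95.3929
M5

Since the viewBox matches the mm dimensions, user units are millimetres directly. The only transform is the Y-flip y_m = 124.1051 − y_svg.

Shape 1 is a regular polygon drawn with `<path>`. Its stroke #0000ff means engrave at S158, F2319. After flipping Y the toolpath is (107.6667,64.9309) → (117.0081,56.9322) → (112.2876,45.5763) → (100.0287,46.5566) → (97.1729,58.5184) → (107.6667,64.9309), returning to the start.

Shape 2 is a line segment drawn with `<polyline>`. Its stroke #008000 means score at S572, F1841. After flipping Y the toolpath is (137.8143,8.0563) → (48.2095,57.7574).

Shape 3 is a open polyline drawn with `<path>`. Its stroke #008000 means score at S572, F1841. After flipping Y the toolpath is (120.9177,97.7714) → (92.9791,23.4525) → (38.4544,14.3830) → (110.1676,31.8798) → (84.4430,24.2823) → (152.5480,79.9901).

Shape 4 is a open polyline drawn with `<polyline>`. Its stroke #008000 means score at S572, F1841. After flipping Y the toolpath is (153.0614,107.5529) → (79.3774,106.7314) → (169.9926,106.9802).

Shape 5 is a regular polygon drawn with `<path>`. Its stroke #0000ff means engrave at S158, F2319. After flipping Y the toolpath is (21.4044,95.3929) → (27.9206,94.3984) → (30.3173,88.2580) → (26.1980,83.1121) → (19.6818,84.1066) → (17.2851,90.2470) → (21.4044,95.3929), returning to the start.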